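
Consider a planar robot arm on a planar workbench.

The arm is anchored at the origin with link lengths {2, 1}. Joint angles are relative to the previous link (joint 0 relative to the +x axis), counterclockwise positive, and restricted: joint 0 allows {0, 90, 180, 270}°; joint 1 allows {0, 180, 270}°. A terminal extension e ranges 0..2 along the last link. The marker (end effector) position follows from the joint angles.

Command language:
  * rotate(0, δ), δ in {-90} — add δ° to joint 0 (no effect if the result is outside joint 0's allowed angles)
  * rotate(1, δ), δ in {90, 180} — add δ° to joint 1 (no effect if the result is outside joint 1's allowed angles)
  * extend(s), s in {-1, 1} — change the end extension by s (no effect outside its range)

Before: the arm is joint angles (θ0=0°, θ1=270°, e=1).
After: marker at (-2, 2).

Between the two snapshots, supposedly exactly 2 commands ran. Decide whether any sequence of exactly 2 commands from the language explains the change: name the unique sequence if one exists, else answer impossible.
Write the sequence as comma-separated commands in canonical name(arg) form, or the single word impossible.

rotate(0, -90), rotate(0, -90)

start: joint angles (θ0=0°, θ1=270°, e=1)
1. rotate(0, -90) → joint angles (θ0=270°, θ1=270°, e=1)
2. rotate(0, -90) → joint angles (θ0=180°, θ1=270°, e=1)
uniquely the one of 25 2-step routes that fits.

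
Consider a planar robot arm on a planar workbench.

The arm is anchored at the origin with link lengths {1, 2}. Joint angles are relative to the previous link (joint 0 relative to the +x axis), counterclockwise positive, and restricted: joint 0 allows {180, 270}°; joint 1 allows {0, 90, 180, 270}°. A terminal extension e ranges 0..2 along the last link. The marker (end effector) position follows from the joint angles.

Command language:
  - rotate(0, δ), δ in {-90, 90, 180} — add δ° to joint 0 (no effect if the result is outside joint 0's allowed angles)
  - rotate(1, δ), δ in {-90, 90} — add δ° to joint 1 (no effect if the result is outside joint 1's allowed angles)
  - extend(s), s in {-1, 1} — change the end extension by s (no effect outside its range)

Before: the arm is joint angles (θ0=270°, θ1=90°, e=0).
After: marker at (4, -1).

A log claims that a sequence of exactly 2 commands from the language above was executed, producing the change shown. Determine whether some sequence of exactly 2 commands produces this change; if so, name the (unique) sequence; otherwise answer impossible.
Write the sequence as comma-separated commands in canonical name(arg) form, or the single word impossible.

extend(1), extend(1)

begin: joint angles (θ0=270°, θ1=90°, e=0)
t=1 extend(1) ⇒ joint angles (θ0=270°, θ1=90°, e=1)
t=2 extend(1) ⇒ joint angles (θ0=270°, θ1=90°, e=2)
uniquely the one of 49 2-step routes that fits.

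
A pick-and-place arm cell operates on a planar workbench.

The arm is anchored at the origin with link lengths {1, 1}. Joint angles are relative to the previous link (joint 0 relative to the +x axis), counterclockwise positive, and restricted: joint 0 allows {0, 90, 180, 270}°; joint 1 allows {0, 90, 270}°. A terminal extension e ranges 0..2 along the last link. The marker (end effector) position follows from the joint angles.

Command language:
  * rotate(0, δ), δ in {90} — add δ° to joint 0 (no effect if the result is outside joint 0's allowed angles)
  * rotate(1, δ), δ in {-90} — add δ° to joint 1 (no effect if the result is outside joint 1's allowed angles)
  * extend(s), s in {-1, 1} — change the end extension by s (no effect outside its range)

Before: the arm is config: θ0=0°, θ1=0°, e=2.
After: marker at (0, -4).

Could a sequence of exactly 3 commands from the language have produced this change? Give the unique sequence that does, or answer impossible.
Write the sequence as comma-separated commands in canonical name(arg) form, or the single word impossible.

t0: config: θ0=0°, θ1=0°, e=2
1. rotate(0, 90) → config: θ0=90°, θ1=0°, e=2
2. rotate(0, 90) → config: θ0=180°, θ1=0°, e=2
3. rotate(0, 90) → config: θ0=270°, θ1=0°, e=2
no rival 3-sequence matches.

rotate(0, 90), rotate(0, 90), rotate(0, 90)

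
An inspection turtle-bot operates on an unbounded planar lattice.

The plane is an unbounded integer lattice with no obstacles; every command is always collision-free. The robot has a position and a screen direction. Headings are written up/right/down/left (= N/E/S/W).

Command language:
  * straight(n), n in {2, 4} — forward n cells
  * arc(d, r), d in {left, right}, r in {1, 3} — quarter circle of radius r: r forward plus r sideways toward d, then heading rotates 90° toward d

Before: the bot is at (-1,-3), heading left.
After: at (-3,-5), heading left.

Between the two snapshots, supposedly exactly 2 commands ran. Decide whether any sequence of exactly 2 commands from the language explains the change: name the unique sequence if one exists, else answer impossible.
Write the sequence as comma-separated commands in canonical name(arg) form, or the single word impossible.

arc(left, 1), arc(right, 1)

key: still facing W at the end — net rotation zero over 2 steps
initial: at (-1,-3), heading left
[1] after arc(left, 1): at (-2,-4), heading down
[2] after arc(right, 1): at (-3,-5), heading left
no rival 2-sequence matches.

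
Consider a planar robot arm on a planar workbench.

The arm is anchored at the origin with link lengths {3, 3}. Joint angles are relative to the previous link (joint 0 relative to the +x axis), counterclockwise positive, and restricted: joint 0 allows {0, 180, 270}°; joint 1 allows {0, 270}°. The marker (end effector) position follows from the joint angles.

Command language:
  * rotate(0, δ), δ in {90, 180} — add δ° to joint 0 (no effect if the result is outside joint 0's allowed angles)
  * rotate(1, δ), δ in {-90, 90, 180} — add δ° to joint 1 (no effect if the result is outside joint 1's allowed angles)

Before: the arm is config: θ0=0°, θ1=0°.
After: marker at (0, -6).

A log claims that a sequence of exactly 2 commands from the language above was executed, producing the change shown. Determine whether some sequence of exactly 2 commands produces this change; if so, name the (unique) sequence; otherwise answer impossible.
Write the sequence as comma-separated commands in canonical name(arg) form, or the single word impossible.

rotate(0, 180), rotate(0, 90)

key: running rotate(0, 90) before rotate(0, 180) would end elsewhere — order is forced
t0: config: θ0=0°, θ1=0°
step 1 (rotate(0, 180)): config: θ0=180°, θ1=0°
step 2 (rotate(0, 90)): config: θ0=270°, θ1=0°
uniquely the one of 25 2-step routes that fits.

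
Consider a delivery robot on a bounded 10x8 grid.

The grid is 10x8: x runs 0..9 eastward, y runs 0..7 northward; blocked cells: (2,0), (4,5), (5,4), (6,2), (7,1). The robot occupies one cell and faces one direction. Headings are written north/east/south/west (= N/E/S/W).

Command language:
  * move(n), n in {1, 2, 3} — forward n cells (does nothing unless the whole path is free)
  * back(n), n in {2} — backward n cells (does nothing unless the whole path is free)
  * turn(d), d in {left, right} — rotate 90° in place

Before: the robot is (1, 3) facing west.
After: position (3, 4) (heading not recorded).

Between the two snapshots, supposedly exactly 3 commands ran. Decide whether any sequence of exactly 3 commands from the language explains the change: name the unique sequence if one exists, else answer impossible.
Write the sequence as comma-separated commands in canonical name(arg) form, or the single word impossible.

key: order matters: swapping back(2) and move(1) lands elsewhere
start: (1, 3) facing west
1. back(2) → (3, 3) facing west
2. turn(right) → (3, 3) facing north
3. move(1) → (3, 4) facing north
no other 3-command option fits: unique.

back(2), turn(right), move(1)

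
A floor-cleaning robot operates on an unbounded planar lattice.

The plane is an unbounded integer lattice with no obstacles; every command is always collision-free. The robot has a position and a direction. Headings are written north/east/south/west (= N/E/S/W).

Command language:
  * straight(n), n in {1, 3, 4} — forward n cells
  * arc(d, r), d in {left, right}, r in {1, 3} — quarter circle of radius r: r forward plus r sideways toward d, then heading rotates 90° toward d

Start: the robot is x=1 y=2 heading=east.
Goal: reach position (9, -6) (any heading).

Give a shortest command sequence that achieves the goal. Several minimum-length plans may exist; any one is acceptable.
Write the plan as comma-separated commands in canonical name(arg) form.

begin: x=1 y=2 heading=east
[1] after arc(right, 3): x=4 y=-1 heading=south
[2] after arc(left, 3): x=7 y=-4 heading=east
[3] after arc(right, 1): x=8 y=-5 heading=south
[4] after arc(left, 1): x=9 y=-6 heading=east
nothing shorter than 4 reaches the goal.

arc(right, 3), arc(left, 3), arc(right, 1), arc(left, 1)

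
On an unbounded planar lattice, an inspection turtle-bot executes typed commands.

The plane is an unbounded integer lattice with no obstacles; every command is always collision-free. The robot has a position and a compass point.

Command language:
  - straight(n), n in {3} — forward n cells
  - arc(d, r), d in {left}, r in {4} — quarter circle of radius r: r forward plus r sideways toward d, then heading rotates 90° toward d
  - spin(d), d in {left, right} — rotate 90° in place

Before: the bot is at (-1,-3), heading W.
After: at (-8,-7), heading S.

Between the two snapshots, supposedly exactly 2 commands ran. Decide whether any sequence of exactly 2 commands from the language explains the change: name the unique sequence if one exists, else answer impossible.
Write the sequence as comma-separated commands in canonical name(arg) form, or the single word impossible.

straight(3), arc(left, 4)

key: cell and facing (now S) both changed — the 2 commands mix motion and turning
start: at (-1,-3), heading W
t=1 straight(3) ⇒ at (-4,-3), heading W
t=2 arc(left, 4) ⇒ at (-8,-7), heading S
no other 2-command option fits: unique.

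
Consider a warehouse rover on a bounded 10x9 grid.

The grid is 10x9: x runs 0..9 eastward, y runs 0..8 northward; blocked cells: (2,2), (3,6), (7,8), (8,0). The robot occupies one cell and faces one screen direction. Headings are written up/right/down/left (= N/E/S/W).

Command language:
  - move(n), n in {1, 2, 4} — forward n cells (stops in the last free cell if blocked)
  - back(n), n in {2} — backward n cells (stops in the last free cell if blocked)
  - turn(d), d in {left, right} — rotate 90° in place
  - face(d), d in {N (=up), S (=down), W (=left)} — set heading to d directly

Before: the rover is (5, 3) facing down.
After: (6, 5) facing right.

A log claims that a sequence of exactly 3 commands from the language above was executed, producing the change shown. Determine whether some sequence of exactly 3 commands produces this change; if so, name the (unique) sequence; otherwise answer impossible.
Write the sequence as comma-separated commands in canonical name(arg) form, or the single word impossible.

key: cell and facing (now E) both changed — the 3 commands mix motion and turning
start: (5, 3) facing down
step 1 (back(2)): (5, 5) facing down
step 2 (turn(left)): (5, 5) facing right
step 3 (move(1)): (6, 5) facing right
all 729 alternatives checked — unique.

back(2), turn(left), move(1)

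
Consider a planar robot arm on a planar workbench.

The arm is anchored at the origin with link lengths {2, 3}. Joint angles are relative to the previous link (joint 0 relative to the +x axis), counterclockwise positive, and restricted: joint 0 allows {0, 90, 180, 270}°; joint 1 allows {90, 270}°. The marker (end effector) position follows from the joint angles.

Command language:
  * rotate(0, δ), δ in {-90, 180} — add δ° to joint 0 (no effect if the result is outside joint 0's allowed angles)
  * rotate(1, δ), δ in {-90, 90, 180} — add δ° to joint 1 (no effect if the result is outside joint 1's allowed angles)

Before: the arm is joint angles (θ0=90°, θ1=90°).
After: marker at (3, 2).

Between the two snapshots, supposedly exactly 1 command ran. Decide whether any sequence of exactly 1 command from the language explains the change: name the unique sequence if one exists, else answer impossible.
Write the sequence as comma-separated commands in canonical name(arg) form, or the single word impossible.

from: joint angles (θ0=90°, θ1=90°)
t=1 rotate(1, 180) ⇒ joint angles (θ0=90°, θ1=270°)
no rival 1-sequence matches.

rotate(1, 180)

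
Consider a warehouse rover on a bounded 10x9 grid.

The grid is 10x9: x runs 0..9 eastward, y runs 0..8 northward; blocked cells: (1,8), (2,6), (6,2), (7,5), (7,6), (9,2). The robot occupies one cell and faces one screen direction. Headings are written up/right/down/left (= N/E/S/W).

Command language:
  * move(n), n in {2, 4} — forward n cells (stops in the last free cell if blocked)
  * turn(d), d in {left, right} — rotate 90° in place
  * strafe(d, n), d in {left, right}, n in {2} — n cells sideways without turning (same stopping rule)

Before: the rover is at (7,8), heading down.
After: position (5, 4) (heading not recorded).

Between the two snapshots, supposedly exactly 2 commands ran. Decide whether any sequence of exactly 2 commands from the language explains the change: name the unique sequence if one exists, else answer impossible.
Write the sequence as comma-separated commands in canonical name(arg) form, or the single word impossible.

strafe(right, 2), move(4)

key: running move(4) before strafe(right, 2) would end elsewhere — order is forced
initial: at (7,8), heading down
[1] after strafe(right, 2): at (5,8), heading down
[2] after move(4): at (5,4), heading down
no rival 2-sequence matches.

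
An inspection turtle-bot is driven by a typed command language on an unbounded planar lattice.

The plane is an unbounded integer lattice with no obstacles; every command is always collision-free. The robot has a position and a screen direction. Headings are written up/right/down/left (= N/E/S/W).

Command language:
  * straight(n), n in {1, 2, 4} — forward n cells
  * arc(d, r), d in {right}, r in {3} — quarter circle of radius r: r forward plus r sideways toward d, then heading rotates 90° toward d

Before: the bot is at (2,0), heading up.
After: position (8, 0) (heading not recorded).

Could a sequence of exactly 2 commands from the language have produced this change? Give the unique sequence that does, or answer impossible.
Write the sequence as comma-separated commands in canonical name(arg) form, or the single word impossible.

arc(right, 3), arc(right, 3)

from: at (2,0), heading up
step 1 (arc(right, 3)): at (5,3), heading right
step 2 (arc(right, 3)): at (8,0), heading down
no rival 2-sequence matches.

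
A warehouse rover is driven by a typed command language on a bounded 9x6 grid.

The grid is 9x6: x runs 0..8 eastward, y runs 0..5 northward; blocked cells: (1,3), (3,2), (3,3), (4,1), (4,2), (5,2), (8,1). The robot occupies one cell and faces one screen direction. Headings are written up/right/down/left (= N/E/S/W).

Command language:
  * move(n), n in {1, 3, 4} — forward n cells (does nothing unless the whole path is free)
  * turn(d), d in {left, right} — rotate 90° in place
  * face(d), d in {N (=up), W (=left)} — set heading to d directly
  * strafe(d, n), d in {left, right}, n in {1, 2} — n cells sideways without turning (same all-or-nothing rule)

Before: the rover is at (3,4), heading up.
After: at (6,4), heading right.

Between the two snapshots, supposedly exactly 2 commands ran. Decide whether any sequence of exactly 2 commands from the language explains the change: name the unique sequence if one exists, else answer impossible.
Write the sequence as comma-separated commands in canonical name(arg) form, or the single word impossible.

key: position moved to (6,4) AND the heading swung to E — translation plus rotation needed
t0: at (3,4), heading up
step 1 (turn(right)): at (3,4), heading right
step 2 (move(3)): at (6,4), heading right
uniquely the one of 121 2-step routes that fits.

turn(right), move(3)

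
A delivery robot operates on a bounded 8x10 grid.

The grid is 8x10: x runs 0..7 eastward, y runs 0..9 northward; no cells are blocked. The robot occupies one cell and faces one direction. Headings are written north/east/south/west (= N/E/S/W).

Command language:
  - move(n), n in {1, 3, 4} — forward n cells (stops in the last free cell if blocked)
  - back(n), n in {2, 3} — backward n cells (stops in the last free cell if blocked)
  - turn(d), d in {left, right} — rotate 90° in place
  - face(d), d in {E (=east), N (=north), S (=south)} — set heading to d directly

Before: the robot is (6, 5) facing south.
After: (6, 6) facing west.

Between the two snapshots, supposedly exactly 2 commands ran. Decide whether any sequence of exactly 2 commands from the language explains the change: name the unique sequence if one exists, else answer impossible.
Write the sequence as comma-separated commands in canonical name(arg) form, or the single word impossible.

checked all 2-command options: none fits.

impossible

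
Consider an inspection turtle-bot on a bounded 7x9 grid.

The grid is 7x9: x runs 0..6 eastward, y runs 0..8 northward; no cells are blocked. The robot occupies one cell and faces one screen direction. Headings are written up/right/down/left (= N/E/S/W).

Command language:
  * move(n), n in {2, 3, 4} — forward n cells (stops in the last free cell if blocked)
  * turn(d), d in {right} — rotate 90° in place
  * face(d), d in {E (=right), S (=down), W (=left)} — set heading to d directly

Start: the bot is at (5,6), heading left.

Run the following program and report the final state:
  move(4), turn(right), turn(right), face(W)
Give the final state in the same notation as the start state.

at (1,6), heading left

start: at (5,6), heading left
step 1 (move(4)): at (1,6), heading left
step 2 (turn(right)): at (1,6), heading up
step 3 (turn(right)): at (1,6), heading right
step 4 (face(W)): at (1,6), heading left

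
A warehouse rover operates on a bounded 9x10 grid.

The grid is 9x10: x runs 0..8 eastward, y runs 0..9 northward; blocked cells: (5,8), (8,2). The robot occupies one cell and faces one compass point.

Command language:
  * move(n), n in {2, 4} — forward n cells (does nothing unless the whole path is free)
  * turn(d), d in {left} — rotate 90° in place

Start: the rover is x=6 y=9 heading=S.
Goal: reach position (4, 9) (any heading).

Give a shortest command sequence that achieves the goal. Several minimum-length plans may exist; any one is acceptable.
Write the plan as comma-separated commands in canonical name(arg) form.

from: x=6 y=9 heading=S
t=1 turn(left) ⇒ x=6 y=9 heading=E
t=2 turn(left) ⇒ x=6 y=9 heading=N
t=3 turn(left) ⇒ x=6 y=9 heading=W
t=4 move(2) ⇒ x=4 y=9 heading=W
nothing shorter than 4 reaches the goal.

turn(left), turn(left), turn(left), move(2)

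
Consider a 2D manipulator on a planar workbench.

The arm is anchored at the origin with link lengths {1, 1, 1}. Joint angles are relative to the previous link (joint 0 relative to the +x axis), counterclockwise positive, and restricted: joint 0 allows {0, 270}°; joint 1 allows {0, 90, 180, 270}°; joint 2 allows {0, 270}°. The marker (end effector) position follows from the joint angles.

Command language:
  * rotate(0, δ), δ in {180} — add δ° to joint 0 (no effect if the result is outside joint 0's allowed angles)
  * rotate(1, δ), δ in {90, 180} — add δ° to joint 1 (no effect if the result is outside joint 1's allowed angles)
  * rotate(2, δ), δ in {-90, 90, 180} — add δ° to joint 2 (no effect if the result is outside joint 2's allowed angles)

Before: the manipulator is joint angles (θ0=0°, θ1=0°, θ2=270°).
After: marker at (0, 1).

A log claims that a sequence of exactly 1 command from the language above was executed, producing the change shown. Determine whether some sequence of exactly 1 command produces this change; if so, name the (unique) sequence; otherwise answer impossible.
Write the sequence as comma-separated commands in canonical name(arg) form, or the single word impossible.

t0: joint angles (θ0=0°, θ1=0°, θ2=270°)
t=1 rotate(1, 180) ⇒ joint angles (θ0=0°, θ1=180°, θ2=270°)
all 6 alternatives checked — unique.

rotate(1, 180)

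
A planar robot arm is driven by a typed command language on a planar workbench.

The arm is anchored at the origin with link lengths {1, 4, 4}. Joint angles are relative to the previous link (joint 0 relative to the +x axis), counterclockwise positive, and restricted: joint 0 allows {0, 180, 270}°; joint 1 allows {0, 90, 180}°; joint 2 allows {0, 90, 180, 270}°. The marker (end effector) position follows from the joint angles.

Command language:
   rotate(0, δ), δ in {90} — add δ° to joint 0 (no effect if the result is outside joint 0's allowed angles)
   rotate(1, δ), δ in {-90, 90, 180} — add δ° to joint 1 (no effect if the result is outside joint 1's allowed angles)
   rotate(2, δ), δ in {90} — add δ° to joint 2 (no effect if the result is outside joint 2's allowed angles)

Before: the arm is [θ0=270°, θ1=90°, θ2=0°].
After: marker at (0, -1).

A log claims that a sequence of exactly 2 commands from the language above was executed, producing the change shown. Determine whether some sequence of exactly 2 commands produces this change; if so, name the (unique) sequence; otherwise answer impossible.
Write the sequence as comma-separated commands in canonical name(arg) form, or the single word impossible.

rotate(2, 90), rotate(2, 90)

t0: [θ0=270°, θ1=90°, θ2=0°]
1. rotate(2, 90) → [θ0=270°, θ1=90°, θ2=90°]
2. rotate(2, 90) → [θ0=270°, θ1=90°, θ2=180°]
uniquely the one of 25 2-step routes that fits.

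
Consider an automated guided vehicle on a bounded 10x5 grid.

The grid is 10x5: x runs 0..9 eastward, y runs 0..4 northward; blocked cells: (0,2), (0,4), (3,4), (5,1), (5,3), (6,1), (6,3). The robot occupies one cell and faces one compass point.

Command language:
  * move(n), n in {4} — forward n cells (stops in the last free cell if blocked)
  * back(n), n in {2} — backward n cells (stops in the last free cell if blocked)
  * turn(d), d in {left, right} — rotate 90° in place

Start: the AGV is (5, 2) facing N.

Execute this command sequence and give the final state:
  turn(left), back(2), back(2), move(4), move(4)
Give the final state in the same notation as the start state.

from: (5, 2) facing N
[1] after turn(left): (5, 2) facing W
[2] after back(2): (7, 2) facing W
[3] after back(2): (9, 2) facing W
[4] after move(4): (5, 2) facing W
[5] after move(4): (1, 2) facing W

(1, 2) facing W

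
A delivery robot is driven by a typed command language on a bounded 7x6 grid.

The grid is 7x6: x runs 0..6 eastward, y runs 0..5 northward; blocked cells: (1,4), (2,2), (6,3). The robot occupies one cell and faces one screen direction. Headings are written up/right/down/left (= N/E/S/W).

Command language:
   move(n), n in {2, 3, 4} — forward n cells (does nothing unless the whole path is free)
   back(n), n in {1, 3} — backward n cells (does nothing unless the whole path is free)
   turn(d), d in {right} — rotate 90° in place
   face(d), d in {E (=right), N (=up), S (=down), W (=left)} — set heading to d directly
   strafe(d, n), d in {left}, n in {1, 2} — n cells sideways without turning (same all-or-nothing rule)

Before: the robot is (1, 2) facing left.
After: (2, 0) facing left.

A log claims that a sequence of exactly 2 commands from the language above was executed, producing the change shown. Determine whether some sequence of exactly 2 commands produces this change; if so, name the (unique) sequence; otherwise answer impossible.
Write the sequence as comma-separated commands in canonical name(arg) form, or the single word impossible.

strafe(left, 2), back(1)

key: order matters: swapping strafe(left, 2) and back(1) lands elsewhere
initial: (1, 2) facing left
1. strafe(left, 2) → (1, 0) facing left
2. back(1) → (2, 0) facing left
uniquely the one of 144 2-step routes that fits.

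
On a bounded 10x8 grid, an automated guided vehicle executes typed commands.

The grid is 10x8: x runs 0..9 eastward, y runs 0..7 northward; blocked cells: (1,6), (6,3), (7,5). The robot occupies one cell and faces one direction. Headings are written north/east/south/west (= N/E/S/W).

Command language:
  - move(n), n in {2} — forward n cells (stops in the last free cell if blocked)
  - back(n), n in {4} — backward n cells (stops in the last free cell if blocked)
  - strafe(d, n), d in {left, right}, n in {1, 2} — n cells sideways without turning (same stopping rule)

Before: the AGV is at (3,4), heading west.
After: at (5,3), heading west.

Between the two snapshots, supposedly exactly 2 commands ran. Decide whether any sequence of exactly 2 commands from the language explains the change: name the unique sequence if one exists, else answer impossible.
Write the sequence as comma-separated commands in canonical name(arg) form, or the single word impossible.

key: back(4) is stopped early by the blocked cell at (6,3)
begin: at (3,4), heading west
[1] after strafe(left, 1): at (3,3), heading west
[2] after back(4): at (5,3), heading west
all 36 alternatives checked — unique.

strafe(left, 1), back(4)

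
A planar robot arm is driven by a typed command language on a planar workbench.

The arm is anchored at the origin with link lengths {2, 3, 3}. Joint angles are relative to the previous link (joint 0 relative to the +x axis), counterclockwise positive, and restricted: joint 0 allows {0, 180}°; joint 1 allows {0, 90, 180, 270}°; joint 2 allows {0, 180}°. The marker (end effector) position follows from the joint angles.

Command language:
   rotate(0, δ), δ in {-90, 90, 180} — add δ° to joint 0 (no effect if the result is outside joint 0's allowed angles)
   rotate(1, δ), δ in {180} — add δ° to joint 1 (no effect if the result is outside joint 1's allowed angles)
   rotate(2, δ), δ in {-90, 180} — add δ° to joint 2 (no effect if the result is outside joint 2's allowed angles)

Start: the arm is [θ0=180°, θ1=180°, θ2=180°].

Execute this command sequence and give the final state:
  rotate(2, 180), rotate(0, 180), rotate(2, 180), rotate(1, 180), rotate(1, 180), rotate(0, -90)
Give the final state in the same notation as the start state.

[θ0=0°, θ1=180°, θ2=180°]

begin: [θ0=180°, θ1=180°, θ2=180°]
step 1 (rotate(2, 180)): [θ0=180°, θ1=180°, θ2=0°]
step 2 (rotate(0, 180)): [θ0=0°, θ1=180°, θ2=0°]
step 3 (rotate(2, 180)): [θ0=0°, θ1=180°, θ2=180°]
step 4 (rotate(1, 180)): [θ0=0°, θ1=0°, θ2=180°]
step 5 (rotate(1, 180)): [θ0=0°, θ1=180°, θ2=180°]
step 6 (rotate(0, -90)): [θ0=0°, θ1=180°, θ2=180°]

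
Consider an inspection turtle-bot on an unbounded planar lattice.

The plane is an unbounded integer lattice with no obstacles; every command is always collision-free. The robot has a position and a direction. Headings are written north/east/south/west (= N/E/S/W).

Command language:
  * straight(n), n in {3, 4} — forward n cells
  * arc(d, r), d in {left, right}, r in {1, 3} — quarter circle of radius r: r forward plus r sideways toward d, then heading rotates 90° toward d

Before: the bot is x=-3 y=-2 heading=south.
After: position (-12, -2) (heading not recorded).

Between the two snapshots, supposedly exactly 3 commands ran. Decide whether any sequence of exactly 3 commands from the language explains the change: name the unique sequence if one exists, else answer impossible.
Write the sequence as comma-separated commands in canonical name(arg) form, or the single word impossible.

arc(right, 3), straight(3), arc(right, 3)

begin: x=-3 y=-2 heading=south
1. arc(right, 3) → x=-6 y=-5 heading=west
2. straight(3) → x=-9 y=-5 heading=west
3. arc(right, 3) → x=-12 y=-2 heading=north
all 216 alternatives checked — unique.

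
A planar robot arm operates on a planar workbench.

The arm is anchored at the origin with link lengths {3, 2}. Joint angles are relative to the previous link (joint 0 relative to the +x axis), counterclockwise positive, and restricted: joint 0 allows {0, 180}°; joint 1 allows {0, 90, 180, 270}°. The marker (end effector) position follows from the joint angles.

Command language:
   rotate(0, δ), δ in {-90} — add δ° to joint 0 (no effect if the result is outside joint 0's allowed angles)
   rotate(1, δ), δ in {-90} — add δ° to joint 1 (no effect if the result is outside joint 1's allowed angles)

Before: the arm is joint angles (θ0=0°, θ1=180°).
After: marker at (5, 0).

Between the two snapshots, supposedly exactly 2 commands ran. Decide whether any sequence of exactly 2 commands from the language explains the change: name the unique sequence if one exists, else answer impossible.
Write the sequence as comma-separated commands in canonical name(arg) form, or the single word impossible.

rotate(1, -90), rotate(1, -90)

initial: joint angles (θ0=0°, θ1=180°)
step 1 (rotate(1, -90)): joint angles (θ0=0°, θ1=90°)
step 2 (rotate(1, -90)): joint angles (θ0=0°, θ1=0°)
uniquely the one of 4 2-step routes that fits.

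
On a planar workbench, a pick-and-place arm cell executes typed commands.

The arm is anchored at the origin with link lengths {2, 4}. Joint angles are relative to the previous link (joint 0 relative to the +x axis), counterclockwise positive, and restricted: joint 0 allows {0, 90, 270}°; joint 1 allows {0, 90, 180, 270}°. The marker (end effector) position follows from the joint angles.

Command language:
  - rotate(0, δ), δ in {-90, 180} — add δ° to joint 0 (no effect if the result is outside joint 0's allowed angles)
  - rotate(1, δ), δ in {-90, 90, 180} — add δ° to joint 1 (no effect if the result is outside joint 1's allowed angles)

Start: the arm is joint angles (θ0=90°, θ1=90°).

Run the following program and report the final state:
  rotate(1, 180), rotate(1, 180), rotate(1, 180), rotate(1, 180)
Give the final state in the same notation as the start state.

joint angles (θ0=90°, θ1=90°)

begin: joint angles (θ0=90°, θ1=90°)
t=1 rotate(1, 180) ⇒ joint angles (θ0=90°, θ1=270°)
t=2 rotate(1, 180) ⇒ joint angles (θ0=90°, θ1=90°)
t=3 rotate(1, 180) ⇒ joint angles (θ0=90°, θ1=270°)
t=4 rotate(1, 180) ⇒ joint angles (θ0=90°, θ1=90°)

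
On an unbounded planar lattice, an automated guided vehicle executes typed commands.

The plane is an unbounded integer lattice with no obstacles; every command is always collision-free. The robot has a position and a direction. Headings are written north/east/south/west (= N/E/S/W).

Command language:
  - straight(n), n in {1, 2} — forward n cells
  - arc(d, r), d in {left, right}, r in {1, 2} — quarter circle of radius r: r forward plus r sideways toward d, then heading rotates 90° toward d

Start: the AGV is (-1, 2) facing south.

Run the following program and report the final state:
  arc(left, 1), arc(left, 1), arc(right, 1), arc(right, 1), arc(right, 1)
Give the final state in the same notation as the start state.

from: (-1, 2) facing south
1. arc(left, 1) → (0, 1) facing east
2. arc(left, 1) → (1, 2) facing north
3. arc(right, 1) → (2, 3) facing east
4. arc(right, 1) → (3, 2) facing south
5. arc(right, 1) → (2, 1) facing west

(2, 1) facing west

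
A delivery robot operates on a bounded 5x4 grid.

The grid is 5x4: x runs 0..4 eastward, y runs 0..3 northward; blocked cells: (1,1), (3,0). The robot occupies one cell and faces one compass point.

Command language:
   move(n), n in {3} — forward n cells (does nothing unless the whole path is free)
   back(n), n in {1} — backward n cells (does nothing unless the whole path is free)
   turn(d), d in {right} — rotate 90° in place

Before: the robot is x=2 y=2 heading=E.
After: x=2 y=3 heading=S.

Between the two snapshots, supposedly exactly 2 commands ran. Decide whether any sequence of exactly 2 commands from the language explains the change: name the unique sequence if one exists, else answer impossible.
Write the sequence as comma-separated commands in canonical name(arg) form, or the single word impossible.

turn(right), back(1)

key: position moved to (2,3) AND the heading swung to S — translation plus rotation needed
start: x=2 y=2 heading=E
t=1 turn(right) ⇒ x=2 y=2 heading=S
t=2 back(1) ⇒ x=2 y=3 heading=S
no other 2-command option fits: unique.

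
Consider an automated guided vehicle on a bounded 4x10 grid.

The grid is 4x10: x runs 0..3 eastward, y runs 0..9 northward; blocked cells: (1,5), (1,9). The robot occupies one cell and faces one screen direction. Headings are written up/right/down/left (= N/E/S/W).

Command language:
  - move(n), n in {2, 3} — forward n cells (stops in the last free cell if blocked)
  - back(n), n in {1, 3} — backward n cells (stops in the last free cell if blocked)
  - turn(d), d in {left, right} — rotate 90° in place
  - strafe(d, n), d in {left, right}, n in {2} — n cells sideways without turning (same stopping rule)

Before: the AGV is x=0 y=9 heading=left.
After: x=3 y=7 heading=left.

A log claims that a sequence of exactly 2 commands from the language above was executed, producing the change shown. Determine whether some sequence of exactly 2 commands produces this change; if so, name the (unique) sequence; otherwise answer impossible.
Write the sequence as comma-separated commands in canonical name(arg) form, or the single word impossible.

key: heading stays W — no command in the sequence turns
begin: x=0 y=9 heading=left
1. strafe(left, 2) → x=0 y=7 heading=left
2. back(3) → x=3 y=7 heading=left
no rival 2-sequence matches.

strafe(left, 2), back(3)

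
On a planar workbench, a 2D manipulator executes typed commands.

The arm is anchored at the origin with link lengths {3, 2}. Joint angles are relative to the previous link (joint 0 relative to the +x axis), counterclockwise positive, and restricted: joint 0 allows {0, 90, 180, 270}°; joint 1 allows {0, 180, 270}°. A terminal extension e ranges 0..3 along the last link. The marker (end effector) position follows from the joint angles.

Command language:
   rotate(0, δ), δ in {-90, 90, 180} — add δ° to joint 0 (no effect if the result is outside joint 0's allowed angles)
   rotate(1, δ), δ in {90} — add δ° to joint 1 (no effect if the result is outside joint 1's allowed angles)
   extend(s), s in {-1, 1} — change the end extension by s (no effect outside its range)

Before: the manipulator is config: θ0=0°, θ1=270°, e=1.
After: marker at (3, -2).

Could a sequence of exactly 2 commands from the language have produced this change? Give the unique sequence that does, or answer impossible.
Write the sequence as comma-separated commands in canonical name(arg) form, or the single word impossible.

extend(-1), extend(-1)

from: config: θ0=0°, θ1=270°, e=1
step 1 (extend(-1)): config: θ0=0°, θ1=270°, e=0
step 2 (extend(-1)): config: θ0=0°, θ1=270°, e=0
no other 2-command option fits: unique.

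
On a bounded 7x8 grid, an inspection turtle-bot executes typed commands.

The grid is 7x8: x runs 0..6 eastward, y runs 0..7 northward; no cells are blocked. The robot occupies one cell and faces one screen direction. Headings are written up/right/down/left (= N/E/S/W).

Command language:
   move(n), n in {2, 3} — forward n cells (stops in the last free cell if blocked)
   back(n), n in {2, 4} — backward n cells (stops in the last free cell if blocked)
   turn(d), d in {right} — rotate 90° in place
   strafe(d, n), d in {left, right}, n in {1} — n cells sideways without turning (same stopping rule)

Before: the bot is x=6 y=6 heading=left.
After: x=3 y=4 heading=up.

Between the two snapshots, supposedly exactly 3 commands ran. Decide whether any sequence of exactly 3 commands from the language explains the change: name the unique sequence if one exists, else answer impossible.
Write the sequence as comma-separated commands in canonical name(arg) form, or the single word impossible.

move(3), turn(right), back(2)

key: running back(2) before move(3) would end elsewhere — order is forced
initial: x=6 y=6 heading=left
t=1 move(3) ⇒ x=3 y=6 heading=left
t=2 turn(right) ⇒ x=3 y=6 heading=up
t=3 back(2) ⇒ x=3 y=4 heading=up
all 343 alternatives checked — unique.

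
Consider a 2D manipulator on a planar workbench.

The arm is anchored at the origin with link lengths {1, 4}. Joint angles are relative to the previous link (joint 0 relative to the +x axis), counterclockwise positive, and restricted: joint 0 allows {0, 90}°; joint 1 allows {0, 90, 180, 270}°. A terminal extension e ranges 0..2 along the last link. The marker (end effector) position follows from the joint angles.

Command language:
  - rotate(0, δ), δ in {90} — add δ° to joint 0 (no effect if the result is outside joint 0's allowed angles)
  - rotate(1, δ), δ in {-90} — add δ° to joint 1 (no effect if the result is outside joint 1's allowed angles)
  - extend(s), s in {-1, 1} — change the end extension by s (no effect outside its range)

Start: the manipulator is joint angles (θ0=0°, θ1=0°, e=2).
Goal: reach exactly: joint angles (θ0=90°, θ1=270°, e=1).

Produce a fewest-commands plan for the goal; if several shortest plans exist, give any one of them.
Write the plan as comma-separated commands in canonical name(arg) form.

rotate(1, -90), extend(-1), rotate(0, 90)

t0: joint angles (θ0=0°, θ1=0°, e=2)
step 1 (rotate(1, -90)): joint angles (θ0=0°, θ1=270°, e=2)
step 2 (extend(-1)): joint angles (θ0=0°, θ1=270°, e=1)
step 3 (rotate(0, 90)): joint angles (θ0=90°, θ1=270°, e=1)
no 2-step plan works, so 3 is optimal.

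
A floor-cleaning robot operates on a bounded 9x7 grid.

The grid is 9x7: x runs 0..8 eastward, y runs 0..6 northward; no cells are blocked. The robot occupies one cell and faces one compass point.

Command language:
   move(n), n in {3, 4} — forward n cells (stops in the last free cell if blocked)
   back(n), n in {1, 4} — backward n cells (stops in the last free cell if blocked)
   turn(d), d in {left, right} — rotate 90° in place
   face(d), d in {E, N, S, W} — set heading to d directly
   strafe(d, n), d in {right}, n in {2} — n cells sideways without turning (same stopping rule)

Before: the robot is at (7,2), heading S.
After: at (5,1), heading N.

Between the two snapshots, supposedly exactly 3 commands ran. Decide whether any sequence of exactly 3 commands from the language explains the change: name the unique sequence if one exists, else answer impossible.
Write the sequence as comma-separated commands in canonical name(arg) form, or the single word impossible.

key: running back(1) before strafe(right, 2) would end elsewhere — order is forced
initial: at (7,2), heading S
[1] after strafe(right, 2): at (5,2), heading S
[2] after face(N): at (5,2), heading N
[3] after back(1): at (5,1), heading N
no other 3-command option fits: unique.

strafe(right, 2), face(N), back(1)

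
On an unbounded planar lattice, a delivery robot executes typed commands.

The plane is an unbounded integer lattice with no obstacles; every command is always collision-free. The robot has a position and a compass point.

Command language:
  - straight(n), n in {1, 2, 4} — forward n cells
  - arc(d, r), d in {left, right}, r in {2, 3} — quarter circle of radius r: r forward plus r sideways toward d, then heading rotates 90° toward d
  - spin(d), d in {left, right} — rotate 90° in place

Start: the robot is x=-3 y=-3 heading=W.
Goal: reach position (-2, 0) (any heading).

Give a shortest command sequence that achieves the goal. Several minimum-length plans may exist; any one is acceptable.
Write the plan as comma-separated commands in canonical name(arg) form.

arc(right, 3), arc(right, 2), arc(right, 2)

from: x=-3 y=-3 heading=W
1. arc(right, 3) → x=-6 y=0 heading=N
2. arc(right, 2) → x=-4 y=2 heading=E
3. arc(right, 2) → x=-2 y=0 heading=S
shorter routes all fall short; 3 is best.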